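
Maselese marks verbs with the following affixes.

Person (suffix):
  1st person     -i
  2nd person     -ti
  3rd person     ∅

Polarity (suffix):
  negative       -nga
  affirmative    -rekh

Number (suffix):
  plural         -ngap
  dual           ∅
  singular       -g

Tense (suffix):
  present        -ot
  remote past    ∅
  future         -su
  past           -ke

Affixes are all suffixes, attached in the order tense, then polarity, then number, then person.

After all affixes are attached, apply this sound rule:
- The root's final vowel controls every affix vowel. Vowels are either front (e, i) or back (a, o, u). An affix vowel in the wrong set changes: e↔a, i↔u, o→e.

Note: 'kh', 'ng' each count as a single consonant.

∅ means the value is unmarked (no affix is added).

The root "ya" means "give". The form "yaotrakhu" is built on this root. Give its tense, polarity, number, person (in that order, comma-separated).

Segment: ya-ot-rekh-i.
tense: -ot → present.
polarity: -rekh → affirmative.
number: ∅ → dual.
person: -i → 1st person.

present, affirmative, dual, 1st person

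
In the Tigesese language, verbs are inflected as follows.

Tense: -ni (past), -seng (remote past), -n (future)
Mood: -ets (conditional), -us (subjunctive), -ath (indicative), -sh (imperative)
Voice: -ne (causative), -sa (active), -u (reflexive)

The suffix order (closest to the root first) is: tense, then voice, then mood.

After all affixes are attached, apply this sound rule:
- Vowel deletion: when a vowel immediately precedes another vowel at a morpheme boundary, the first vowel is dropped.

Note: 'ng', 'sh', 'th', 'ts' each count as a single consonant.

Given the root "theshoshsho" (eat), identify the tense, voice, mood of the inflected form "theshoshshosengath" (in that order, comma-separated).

remote past, reflexive, indicative

Segment: theshoshsho-seng-u-ath.
tense: -seng → remote past.
voice: -u → reflexive.
mood: -ath → indicative.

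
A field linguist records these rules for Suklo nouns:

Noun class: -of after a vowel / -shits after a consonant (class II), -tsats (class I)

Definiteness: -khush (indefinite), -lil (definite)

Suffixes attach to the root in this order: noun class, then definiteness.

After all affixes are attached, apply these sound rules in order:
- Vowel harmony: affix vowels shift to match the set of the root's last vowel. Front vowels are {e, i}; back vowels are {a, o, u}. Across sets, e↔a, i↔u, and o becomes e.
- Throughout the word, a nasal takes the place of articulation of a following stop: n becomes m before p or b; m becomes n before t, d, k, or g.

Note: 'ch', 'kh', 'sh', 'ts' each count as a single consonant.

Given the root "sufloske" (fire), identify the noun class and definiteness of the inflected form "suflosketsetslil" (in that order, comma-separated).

Segment: sufloske-tsats-lil.
noun class: -tsats → class I.
definiteness: -lil → definite.

class I, definite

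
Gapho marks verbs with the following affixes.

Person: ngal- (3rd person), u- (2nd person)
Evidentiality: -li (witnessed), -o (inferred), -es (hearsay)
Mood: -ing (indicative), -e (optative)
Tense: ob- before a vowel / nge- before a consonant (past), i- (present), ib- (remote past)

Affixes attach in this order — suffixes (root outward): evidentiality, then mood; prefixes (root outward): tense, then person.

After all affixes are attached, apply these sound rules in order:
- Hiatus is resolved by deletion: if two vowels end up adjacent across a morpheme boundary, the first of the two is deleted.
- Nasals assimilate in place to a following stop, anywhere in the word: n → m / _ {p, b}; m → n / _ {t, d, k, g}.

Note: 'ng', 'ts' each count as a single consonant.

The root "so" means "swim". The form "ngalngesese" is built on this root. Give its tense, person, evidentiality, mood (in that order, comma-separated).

Segment: ngal-nge-so-es-e.
tense: ob/nge- → past.
person: ngal- → 3rd person.
evidentiality: -es → hearsay.
mood: -e → optative.

past, 3rd person, hearsay, optative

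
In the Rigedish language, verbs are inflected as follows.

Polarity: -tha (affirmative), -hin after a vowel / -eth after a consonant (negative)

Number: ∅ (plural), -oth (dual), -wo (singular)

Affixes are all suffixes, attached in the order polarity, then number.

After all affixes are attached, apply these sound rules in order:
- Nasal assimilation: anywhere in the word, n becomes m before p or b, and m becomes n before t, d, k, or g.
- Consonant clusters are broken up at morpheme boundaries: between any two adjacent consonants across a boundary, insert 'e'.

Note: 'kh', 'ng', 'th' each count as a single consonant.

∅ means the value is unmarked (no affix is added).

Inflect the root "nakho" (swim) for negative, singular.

Attach polarity negative -hin (after vowel 'o') → nakhohin.
Attach number singular -wo → nakhohinwo.
Nasal assimilation: no change.
Apply epenthesis: nakhohinwo → nakhohinewo.

nakhohinewo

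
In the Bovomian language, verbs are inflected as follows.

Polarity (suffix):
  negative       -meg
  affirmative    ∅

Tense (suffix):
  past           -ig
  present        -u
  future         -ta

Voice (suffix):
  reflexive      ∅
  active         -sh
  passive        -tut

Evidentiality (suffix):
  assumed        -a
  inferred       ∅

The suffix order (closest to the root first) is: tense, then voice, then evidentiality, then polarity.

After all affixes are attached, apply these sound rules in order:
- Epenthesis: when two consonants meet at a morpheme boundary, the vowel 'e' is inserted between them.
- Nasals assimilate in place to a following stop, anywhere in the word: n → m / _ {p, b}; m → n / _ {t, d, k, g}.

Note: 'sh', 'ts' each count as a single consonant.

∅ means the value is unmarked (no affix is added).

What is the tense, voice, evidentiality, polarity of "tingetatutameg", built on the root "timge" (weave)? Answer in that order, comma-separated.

future, passive, assumed, negative

Segment: timge-ta-tut-a-meg.
tense: -ta → future.
voice: -tut → passive.
evidentiality: -a → assumed.
polarity: -meg → negative.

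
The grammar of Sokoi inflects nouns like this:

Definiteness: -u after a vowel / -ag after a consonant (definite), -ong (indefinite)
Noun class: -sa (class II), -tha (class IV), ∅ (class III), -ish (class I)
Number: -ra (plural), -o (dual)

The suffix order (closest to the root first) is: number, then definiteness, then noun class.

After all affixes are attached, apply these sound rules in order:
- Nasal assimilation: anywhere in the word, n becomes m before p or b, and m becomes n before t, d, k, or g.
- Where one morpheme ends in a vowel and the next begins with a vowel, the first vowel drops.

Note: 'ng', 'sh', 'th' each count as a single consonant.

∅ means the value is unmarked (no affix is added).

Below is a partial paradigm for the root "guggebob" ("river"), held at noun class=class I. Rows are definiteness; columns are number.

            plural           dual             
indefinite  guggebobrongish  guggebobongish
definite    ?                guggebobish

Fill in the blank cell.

guggebobrish

Attach number plural -ra → guggebobra.
Attach definiteness definite -u (after vowel 'a') → guggebobrau.
Attach noun class class I -ish → guggebobrauish.
Nasal assimilation: no change.
Apply vowel deletion: guggebobrauish → guggebobrish.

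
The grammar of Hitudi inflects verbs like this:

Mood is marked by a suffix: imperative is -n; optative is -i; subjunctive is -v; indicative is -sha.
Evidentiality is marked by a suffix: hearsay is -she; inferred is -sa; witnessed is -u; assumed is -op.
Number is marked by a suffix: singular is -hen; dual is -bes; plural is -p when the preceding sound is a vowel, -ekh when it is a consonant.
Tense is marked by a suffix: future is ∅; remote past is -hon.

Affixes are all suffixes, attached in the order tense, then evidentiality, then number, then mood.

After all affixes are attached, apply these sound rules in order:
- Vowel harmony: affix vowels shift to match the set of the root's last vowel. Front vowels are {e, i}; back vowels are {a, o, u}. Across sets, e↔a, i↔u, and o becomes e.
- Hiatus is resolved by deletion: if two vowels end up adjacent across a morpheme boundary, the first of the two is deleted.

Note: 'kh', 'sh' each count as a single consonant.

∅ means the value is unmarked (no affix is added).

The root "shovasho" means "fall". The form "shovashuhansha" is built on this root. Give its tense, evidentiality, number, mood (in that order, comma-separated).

future, witnessed, singular, indicative

Segment: shovasho-u-hen-sha.
tense: ∅ → future.
evidentiality: -u → witnessed.
number: -hen → singular.
mood: -sha → indicative.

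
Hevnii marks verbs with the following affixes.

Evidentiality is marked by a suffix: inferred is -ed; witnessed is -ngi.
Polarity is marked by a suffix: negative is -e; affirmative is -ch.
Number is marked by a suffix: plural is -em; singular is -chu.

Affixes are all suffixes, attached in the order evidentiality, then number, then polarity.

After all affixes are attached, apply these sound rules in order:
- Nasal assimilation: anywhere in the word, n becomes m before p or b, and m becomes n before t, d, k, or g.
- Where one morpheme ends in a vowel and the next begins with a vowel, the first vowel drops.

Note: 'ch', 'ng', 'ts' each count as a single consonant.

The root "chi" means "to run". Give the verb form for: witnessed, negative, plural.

Attach evidentiality witnessed -ngi → chingi.
Attach number plural -em → chingiem.
Attach polarity negative -e → chingieme.
Nasal assimilation: no change.
Apply vowel deletion: chingieme → chingeme.

chingeme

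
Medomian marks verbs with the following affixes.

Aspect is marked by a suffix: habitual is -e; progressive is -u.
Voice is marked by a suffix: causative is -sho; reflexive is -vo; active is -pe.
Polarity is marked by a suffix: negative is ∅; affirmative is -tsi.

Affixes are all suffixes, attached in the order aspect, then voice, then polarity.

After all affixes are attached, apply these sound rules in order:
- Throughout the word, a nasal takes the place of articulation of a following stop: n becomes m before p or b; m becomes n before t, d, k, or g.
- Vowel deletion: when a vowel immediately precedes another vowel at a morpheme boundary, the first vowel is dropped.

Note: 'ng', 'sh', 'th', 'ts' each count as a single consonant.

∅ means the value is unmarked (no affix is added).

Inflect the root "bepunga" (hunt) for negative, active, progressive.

Attach aspect progressive -u → bepungau.
Attach voice active -pe → bepungaupe.
polarity = negative: zero marking, form stays bepungaupe.
Nasal assimilation: no change.
Apply vowel deletion: bepungaupe → bepungupe.

bepungupe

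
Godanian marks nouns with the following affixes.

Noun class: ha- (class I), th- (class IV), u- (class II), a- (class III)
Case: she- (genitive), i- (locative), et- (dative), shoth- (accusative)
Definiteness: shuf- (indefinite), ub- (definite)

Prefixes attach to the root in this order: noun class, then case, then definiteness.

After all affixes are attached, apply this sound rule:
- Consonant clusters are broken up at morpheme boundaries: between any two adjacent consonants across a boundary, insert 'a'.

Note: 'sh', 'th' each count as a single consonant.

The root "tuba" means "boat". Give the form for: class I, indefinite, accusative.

shufashothahatuba

Attach noun class class I ha- → hatuba.
Attach case accusative shoth- → shothhatuba.
Attach definiteness indefinite shuf- → shufshothhatuba.
Apply epenthesis: shufshothhatuba → shufashothahatuba.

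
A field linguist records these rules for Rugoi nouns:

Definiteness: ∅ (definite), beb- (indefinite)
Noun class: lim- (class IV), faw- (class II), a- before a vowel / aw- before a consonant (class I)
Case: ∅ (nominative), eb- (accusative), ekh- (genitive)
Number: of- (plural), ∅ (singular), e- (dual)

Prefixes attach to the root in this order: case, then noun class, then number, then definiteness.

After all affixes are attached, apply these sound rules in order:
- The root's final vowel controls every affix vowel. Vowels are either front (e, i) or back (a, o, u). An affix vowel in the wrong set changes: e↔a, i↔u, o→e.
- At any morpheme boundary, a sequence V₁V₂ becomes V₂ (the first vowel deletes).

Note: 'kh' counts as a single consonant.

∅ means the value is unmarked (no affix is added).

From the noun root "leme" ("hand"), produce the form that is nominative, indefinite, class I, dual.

case = nominative: zero marking, form stays leme.
Attach noun class class I aw- (before consonant 'l') → awleme.
Attach number dual e- → eawleme.
Attach definiteness indefinite beb- → bebeawleme.
Apply vowel harmony: bebeawleme → bebeewleme.
Apply vowel deletion: bebeewleme → bebewleme.

bebewleme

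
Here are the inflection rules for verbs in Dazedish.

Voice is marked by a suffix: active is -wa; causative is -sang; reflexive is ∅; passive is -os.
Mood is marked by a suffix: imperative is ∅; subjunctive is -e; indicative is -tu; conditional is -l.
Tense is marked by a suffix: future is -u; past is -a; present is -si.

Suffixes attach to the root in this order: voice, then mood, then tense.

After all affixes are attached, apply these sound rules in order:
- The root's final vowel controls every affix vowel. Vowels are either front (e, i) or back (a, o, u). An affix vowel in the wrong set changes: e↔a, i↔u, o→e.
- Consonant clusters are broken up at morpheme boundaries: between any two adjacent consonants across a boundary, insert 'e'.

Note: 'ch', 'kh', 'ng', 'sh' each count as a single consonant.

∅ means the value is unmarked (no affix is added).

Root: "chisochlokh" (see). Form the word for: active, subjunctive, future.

Attach voice active -wa → chisochlokhwa.
Attach mood subjunctive -e → chisochlokhwae.
Attach tense future -u → chisochlokhwaeu.
Apply vowel harmony: chisochlokhwaeu → chisochlokhwaau.
Apply epenthesis: chisochlokhwaau → chisochlokhewaau.

chisochlokhewaau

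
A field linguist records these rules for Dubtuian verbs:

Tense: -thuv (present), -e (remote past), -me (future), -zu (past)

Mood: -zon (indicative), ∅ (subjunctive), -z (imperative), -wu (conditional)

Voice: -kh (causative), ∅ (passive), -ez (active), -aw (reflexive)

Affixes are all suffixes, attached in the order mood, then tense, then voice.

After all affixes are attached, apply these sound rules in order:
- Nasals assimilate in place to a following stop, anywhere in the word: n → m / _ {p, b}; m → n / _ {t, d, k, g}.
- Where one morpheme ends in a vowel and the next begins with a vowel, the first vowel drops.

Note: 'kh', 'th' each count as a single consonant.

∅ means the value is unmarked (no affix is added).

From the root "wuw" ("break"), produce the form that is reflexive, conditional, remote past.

Attach mood conditional -wu → wuwwu.
Attach tense remote past -e → wuwwue.
Attach voice reflexive -aw → wuwwueaw.
Nasal assimilation: no change.
Apply vowel deletion: wuwwueaw → wuwwaw.

wuwwaw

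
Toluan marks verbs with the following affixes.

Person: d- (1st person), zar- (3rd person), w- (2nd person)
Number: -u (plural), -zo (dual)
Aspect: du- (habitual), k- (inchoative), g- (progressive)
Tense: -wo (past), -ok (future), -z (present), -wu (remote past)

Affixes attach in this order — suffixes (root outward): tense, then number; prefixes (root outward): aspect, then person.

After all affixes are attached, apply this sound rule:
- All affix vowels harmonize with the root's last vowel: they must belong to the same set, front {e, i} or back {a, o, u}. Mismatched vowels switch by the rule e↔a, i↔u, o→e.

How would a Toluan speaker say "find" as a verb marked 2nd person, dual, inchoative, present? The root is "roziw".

Attach aspect inchoative k- → kroziw.
Attach tense present -z → kroziwz.
Attach person 2nd person w- → wkroziwz.
Attach number dual -zo → wkroziwzzo.
Apply vowel harmony: wkroziwzzo → wkroziwzze.

wkroziwzze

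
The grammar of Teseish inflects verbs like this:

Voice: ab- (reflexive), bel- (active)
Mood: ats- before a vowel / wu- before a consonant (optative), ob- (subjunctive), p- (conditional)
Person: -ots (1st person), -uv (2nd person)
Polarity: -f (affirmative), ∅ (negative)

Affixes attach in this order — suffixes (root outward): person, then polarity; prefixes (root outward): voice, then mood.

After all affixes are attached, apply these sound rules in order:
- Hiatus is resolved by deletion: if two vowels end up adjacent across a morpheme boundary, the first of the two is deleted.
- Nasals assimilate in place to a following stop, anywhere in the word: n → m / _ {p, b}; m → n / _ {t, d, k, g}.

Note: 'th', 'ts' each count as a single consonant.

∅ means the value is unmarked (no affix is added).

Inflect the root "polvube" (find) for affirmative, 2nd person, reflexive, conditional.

Attach person 2nd person -uv → polvubeuv.
Attach polarity affirmative -f → polvubeuvf.
Attach voice reflexive ab- → abpolvubeuvf.
Attach mood conditional p- → pabpolvubeuvf.
Apply vowel deletion: pabpolvubeuvf → pabpolvubuvf.
Nasal assimilation: no change.

pabpolvubuvf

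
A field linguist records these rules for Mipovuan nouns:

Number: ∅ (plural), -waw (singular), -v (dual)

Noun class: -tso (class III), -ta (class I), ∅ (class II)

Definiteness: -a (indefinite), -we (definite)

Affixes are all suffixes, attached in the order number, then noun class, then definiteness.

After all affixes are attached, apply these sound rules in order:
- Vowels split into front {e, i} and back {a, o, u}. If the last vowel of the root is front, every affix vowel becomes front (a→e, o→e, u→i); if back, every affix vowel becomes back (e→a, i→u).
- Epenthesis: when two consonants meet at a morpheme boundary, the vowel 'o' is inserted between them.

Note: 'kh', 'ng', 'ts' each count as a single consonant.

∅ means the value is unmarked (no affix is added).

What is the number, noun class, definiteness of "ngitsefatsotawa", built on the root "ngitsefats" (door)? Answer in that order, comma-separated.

plural, class I, definite

Segment: ngitsefats-ta-we.
number: ∅ → plural.
noun class: -ta → class I.
definiteness: -we → definite.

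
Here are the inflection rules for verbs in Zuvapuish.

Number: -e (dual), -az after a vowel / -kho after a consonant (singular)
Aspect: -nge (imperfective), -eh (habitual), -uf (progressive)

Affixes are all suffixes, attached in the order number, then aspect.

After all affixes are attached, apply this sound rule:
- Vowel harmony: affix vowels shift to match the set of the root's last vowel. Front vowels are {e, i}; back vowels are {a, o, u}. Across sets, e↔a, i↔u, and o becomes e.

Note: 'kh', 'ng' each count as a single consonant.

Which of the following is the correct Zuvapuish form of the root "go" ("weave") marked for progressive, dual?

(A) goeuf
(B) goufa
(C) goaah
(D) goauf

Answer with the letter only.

Attach number dual -e → goe.
Attach aspect progressive -uf → goeuf.
Apply vowel harmony: goeuf → goauf.
So the correct form is goauf, option (D).
(C) goaah is wrong: it uses habitual instead of progressive for aspect.
(B) goufa is wrong: it has the affixes in the wrong order.
(A) goeuf is wrong: it fails to apply the sound rule(s).

D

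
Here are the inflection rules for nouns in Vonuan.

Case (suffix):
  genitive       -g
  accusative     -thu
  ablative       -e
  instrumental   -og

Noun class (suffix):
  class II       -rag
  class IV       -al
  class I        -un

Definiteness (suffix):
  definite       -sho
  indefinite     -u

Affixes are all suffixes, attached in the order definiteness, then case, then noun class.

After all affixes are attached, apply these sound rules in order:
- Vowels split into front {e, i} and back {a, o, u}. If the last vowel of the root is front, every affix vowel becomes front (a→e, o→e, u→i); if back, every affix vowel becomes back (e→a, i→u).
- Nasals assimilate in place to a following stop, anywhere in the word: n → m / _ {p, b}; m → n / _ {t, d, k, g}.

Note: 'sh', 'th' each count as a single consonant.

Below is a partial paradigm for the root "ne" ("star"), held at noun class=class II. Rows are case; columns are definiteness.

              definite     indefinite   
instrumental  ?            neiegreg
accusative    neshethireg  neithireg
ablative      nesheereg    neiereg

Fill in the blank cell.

nesheegreg

Attach definiteness definite -sho → nesho.
Attach case instrumental -og → neshoog.
Attach noun class class II -rag → neshoograg.
Apply vowel harmony: neshoograg → nesheegreg.
Nasal assimilation: no change.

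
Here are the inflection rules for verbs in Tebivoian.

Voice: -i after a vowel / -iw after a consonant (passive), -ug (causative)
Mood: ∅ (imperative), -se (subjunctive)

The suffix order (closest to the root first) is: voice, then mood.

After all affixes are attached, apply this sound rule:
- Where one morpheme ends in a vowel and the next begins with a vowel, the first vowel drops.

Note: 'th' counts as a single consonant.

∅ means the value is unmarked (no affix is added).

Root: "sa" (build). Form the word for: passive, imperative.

si

Attach voice passive -i (after vowel 'a') → sai.
mood = imperative: zero marking, form stays sai.
Apply vowel deletion: sai → si.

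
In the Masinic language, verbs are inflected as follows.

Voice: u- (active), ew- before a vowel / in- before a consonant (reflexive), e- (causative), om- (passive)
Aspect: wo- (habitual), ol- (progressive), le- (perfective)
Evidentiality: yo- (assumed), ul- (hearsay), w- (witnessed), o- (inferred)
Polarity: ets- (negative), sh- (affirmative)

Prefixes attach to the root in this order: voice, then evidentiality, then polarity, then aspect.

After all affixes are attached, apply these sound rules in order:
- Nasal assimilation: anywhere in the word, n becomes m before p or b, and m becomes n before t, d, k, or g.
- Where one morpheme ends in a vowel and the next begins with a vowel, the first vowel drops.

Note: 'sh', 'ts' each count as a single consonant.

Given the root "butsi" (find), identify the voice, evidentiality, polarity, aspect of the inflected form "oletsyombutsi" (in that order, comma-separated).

Segment: ol-ets-yo-om-butsi.
voice: om- → passive.
evidentiality: yo- → assumed.
polarity: ets- → negative.
aspect: ol- → progressive.

passive, assumed, negative, progressive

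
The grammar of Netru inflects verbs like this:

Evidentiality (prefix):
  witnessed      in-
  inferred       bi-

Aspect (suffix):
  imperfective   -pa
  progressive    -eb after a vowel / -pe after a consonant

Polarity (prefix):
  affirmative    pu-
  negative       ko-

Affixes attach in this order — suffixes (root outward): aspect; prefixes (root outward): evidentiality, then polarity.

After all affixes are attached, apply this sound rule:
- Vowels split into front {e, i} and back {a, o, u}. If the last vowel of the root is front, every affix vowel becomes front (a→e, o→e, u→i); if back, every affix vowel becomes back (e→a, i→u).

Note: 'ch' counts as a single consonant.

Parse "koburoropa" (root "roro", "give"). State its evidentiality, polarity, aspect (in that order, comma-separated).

Segment: ko-bi-roro-pa.
evidentiality: bi- → inferred.
polarity: ko- → negative.
aspect: -pa → imperfective.

inferred, negative, imperfective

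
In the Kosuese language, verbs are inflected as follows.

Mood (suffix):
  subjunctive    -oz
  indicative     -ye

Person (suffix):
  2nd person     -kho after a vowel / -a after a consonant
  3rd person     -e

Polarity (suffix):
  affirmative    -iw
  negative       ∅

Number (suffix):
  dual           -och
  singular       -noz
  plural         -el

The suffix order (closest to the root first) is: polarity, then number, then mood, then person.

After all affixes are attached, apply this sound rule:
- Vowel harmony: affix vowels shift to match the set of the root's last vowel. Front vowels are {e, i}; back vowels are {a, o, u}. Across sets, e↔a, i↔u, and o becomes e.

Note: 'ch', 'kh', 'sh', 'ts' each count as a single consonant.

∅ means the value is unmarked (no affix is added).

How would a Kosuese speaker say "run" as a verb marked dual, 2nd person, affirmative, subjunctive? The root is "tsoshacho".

Attach polarity affirmative -iw → tsoshachoiw.
Attach number dual -och → tsoshachoiwoch.
Attach mood subjunctive -oz → tsoshachoiwochoz.
Attach person 2nd person -a (after consonant 'z') → tsoshachoiwochoza.
Apply vowel harmony: tsoshachoiwochoza → tsoshachouwochoza.

tsoshachouwochoza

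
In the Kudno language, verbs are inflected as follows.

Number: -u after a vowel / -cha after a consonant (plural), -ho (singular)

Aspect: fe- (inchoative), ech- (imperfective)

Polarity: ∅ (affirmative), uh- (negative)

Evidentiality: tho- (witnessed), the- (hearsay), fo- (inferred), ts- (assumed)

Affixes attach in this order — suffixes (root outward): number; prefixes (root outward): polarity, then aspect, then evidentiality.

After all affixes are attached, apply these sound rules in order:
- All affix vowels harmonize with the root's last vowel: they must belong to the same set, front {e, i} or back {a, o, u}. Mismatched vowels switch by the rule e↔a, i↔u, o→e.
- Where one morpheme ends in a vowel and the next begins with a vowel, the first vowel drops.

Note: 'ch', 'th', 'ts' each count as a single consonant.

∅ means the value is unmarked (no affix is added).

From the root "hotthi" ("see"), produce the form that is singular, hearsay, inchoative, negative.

thefihhotthihe

Attach polarity negative uh- → uhhotthi.
Attach aspect inchoative fe- → feuhhotthi.
Attach number singular -ho → feuhhotthiho.
Attach evidentiality hearsay the- → thefeuhhotthiho.
Apply vowel harmony: thefeuhhotthiho → thefeihhotthihe.
Apply vowel deletion: thefeihhotthihe → thefihhotthihe.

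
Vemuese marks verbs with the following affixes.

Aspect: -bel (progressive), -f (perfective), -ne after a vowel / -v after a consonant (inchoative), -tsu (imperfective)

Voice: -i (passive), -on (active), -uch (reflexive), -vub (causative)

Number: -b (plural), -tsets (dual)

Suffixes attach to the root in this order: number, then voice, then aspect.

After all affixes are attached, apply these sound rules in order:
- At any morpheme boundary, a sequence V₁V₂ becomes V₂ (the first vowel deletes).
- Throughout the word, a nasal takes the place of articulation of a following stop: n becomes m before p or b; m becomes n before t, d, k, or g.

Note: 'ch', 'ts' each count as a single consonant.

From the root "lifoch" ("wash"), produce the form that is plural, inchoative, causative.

Attach number plural -b → lifochb.
Attach voice causative -vub → lifochbvub.
Attach aspect inchoative -v (after consonant 'b') → lifochbvubv.
Vowel deletion: no change.
Nasal assimilation: no change.

lifochbvubv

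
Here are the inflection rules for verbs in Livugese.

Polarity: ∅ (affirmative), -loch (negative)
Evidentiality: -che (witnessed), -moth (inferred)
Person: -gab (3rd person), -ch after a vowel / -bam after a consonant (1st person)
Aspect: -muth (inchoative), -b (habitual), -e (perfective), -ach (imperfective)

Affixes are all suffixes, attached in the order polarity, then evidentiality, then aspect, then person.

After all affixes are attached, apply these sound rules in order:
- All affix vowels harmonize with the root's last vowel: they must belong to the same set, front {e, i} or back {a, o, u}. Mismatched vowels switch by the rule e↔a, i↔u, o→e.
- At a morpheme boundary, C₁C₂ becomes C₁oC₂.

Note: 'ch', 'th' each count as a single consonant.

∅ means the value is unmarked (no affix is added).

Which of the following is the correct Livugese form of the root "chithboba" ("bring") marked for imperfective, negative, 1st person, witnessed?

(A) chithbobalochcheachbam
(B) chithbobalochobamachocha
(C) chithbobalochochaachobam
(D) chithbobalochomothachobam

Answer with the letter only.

C

Attach polarity negative -loch → chithbobaloch.
Attach evidentiality witnessed -che → chithbobalochche.
Attach aspect imperfective -ach → chithbobalochcheach.
Attach person 1st person -bam (after consonant 'ch') → chithbobalochcheachbam.
Apply vowel harmony: chithbobalochcheachbam → chithbobalochchaachbam.
Apply epenthesis: chithbobalochchaachbam → chithbobalochochaachobam.
So the correct form is chithbobalochochaachobam, option (C).
(B) chithbobalochobamachocha is wrong: it has the affixes in the wrong order.
(D) chithbobalochomothachobam is wrong: it uses inferred instead of witnessed for evidentiality.
(A) chithbobalochcheachbam is wrong: it fails to apply the sound rule(s).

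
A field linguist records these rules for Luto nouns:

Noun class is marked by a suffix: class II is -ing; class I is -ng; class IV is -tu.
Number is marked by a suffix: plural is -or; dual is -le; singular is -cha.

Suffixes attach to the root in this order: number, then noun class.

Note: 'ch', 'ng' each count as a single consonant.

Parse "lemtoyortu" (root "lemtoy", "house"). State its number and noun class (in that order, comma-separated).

Segment: lemtoy-or-tu.
number: -or → plural.
noun class: -tu → class IV.

plural, class IV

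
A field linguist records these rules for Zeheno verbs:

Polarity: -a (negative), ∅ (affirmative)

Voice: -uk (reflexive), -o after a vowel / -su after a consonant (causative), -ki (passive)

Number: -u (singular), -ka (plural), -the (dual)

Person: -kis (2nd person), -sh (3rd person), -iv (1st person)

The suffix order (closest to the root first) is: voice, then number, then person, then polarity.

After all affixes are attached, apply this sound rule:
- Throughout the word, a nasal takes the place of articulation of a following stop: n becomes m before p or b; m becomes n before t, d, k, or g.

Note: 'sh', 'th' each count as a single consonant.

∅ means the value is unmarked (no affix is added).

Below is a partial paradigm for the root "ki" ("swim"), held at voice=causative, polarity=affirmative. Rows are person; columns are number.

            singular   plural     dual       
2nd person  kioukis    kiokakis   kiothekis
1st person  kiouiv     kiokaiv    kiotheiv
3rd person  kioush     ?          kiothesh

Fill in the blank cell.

Attach voice causative -o (after vowel 'i') → kio.
Attach number plural -ka → kioka.
Attach person 3rd person -sh → kiokash.
polarity = affirmative: zero marking, form stays kiokash.
Nasal assimilation: no change.

kiokash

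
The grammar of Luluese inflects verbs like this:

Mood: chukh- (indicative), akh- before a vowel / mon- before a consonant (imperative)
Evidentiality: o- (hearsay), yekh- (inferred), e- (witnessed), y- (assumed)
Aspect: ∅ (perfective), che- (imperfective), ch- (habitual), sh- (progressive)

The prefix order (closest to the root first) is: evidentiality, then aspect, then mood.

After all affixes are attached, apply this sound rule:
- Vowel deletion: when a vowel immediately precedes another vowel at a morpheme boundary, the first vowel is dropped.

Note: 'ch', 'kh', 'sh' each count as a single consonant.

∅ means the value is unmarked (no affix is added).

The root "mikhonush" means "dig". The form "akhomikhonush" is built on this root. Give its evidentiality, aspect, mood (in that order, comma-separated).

hearsay, perfective, imperative

Segment: akh-o-mikhonush.
evidentiality: o- → hearsay.
aspect: ∅ → perfective.
mood: akh/mon- → imperative.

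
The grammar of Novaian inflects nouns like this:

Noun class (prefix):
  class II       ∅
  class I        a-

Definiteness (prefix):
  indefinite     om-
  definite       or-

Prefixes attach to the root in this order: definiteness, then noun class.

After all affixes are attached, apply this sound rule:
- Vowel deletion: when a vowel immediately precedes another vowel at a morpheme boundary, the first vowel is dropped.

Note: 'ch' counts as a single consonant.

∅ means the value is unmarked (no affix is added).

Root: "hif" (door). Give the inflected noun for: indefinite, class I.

Attach definiteness indefinite om- → omhif.
Attach noun class class I a- → aomhif.
Apply vowel deletion: aomhif → omhif.

omhif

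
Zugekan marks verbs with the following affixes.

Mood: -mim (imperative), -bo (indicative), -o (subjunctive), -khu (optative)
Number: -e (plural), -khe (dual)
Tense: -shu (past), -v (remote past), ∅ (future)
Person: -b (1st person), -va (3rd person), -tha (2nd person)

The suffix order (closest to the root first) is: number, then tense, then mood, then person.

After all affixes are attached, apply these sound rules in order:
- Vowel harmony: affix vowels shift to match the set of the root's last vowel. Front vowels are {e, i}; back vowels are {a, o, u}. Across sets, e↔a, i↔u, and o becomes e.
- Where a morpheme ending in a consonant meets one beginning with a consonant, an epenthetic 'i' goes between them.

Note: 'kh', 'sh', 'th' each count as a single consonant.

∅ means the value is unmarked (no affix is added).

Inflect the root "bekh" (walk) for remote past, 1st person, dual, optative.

Attach number dual -khe → bekhkhe.
Attach tense remote past -v → bekhkhev.
Attach mood optative -khu → bekhkhevkhu.
Attach person 1st person -b → bekhkhevkhub.
Apply vowel harmony: bekhkhevkhub → bekhkhevkhib.
Apply epenthesis: bekhkhevkhib → bekhikhevikhib.

bekhikhevikhib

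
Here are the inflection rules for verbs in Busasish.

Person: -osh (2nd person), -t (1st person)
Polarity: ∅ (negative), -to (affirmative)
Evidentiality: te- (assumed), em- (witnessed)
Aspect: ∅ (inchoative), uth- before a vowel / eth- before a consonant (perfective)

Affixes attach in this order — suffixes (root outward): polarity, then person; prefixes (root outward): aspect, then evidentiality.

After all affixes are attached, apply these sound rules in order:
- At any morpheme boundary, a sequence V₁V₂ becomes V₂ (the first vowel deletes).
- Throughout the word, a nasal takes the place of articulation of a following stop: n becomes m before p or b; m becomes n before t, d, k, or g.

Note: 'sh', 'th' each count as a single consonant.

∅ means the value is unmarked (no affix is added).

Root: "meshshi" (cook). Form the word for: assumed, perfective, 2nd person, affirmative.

Attach aspect perfective eth- (before consonant 'm') → ethmeshshi.
Attach evidentiality assumed te- → teethmeshshi.
Attach polarity affirmative -to → teethmeshshito.
Attach person 2nd person -osh → teethmeshshitoosh.
Apply vowel deletion: teethmeshshitoosh → tethmeshshitosh.
Nasal assimilation: no change.

tethmeshshitosh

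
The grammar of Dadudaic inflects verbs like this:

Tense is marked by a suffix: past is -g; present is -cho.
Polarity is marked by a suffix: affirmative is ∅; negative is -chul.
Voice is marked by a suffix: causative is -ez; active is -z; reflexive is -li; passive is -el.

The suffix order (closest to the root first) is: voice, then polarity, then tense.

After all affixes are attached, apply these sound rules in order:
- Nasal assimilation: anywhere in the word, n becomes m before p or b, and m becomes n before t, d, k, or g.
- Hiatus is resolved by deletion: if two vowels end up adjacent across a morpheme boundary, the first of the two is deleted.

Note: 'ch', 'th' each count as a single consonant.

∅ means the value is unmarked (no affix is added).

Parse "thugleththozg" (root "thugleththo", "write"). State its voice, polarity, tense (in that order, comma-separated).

Segment: thugleththo-z-g.
voice: -z → active.
polarity: ∅ → affirmative.
tense: -g → past.

active, affirmative, past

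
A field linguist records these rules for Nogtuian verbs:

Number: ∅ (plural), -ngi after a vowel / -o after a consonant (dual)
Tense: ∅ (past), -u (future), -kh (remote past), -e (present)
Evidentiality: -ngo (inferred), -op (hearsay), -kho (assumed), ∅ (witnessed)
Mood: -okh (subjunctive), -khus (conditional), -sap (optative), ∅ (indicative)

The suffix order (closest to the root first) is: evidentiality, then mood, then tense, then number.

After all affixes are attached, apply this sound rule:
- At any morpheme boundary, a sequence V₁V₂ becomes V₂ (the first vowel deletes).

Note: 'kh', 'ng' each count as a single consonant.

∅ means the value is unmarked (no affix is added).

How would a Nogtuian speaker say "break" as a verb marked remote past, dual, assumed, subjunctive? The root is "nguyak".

nguyakkhokhkho

Attach evidentiality assumed -kho → nguyakkho.
Attach mood subjunctive -okh → nguyakkhookh.
Attach tense remote past -kh → nguyakkhookhkh.
Attach number dual -o (after consonant 'kh') → nguyakkhookhkho.
Apply vowel deletion: nguyakkhookhkho → nguyakkhokhkho.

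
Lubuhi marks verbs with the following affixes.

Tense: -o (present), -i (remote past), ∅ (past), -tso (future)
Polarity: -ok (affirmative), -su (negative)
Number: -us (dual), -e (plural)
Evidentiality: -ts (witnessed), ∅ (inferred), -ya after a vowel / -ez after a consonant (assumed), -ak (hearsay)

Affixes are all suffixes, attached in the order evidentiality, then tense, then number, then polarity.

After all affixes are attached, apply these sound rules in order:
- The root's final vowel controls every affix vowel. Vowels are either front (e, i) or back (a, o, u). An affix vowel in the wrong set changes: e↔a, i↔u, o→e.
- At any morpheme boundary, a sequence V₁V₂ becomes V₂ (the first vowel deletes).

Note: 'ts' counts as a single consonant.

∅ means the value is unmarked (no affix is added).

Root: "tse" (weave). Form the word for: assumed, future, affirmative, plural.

tseyetsek

Attach evidentiality assumed -ya (after vowel 'e') → tseya.
Attach tense future -tso → tseyatso.
Attach number plural -e → tseyatsoe.
Attach polarity affirmative -ok → tseyatsoeok.
Apply vowel harmony: tseyatsoeok → tseyetseeek.
Apply vowel deletion: tseyetseeek → tseyetsek.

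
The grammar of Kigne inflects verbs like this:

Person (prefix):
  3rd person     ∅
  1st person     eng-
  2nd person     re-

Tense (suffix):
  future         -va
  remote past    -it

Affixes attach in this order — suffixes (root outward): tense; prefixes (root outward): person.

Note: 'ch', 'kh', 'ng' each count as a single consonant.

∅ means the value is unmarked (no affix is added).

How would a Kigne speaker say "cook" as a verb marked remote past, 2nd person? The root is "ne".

Attach person 2nd person re- → rene.
Attach tense remote past -it → reneit.

reneit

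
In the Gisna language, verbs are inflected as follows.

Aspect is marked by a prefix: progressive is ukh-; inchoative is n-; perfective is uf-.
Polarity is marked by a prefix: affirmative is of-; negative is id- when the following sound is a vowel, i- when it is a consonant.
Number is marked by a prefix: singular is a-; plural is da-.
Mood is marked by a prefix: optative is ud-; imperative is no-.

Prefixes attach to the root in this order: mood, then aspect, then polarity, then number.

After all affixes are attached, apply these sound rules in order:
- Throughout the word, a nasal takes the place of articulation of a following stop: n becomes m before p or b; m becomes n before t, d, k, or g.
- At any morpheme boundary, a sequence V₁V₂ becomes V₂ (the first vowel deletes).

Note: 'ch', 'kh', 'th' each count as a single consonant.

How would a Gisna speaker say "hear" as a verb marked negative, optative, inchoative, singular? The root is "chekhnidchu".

Attach mood optative ud- → udchekhnidchu.
Attach aspect inchoative n- → nudchekhnidchu.
Attach polarity negative i- (before consonant 'n') → inudchekhnidchu.
Attach number singular a- → ainudchekhnidchu.
Nasal assimilation: no change.
Apply vowel deletion: ainudchekhnidchu → inudchekhnidchu.

inudchekhnidchu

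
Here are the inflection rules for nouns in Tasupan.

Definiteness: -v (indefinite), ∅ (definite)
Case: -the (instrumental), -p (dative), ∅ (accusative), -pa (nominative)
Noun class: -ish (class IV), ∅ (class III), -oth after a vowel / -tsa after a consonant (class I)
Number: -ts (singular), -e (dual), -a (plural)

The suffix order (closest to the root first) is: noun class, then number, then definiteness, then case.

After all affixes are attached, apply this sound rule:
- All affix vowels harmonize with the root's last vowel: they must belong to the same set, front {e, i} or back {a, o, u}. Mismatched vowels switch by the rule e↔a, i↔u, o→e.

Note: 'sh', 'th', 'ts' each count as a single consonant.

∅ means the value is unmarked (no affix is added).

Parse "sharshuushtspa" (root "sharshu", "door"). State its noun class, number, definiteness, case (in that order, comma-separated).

Segment: sharshu-ish-ts-pa.
noun class: -ish → class IV.
number: -ts → singular.
definiteness: ∅ → definite.
case: -pa → nominative.

class IV, singular, definite, nominative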